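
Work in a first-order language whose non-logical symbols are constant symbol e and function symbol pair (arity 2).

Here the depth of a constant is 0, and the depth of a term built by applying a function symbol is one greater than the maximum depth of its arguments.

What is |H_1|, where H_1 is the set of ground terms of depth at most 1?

Write N_k for the number of ground terms of depth ≤ k. A term of depth ≤ k is either a constant or a function symbol applied to arguments of depth ≤ k−1, so N_k = 1 + N_{k-1}^2.
N_0 = 1
N_1 = 1 + 1^2 = 2
Explicitly: e, pair(e, e).

2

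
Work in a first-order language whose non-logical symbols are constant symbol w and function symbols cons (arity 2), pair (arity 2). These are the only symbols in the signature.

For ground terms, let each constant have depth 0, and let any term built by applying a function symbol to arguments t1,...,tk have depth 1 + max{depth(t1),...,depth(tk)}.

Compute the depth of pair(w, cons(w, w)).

2

depth(cons(w, w)) = 1 + max(0, 0) = 1
depth(pair(w, cons(w, w))) = 1 + max(0, 1) = 2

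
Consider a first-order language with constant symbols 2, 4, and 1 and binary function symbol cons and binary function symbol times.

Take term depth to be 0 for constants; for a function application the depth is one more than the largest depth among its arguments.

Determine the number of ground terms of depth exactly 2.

Let N_k count ground terms of depth at most k. Each non-constant term of depth ≤ k is some function symbol applied to depth-≤(k−1) arguments, giving N_k = 3 + N_{k-1}^2 + N_{k-1}^2.
N_0 = 3
N_1 = 3 + 3^2 + 3^2 = 21
N_2 = 3 + 21^2 + 21^2 = 885
Terms of depth exactly 2: N_2 − N_1 = 885 − 21 = 864.

864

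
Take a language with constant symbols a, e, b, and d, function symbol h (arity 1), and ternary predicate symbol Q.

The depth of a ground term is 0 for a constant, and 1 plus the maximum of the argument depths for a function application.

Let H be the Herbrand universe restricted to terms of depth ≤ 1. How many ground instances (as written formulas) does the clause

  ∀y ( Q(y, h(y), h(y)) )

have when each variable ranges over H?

8

Ground terms of depth ≤ 1:
  Let N_k = |{terms of depth ≤ k}|. Then N_0 = 4 and N_k = 4 + N_{k-1} for k ≥ 1 (one summand per function symbol, arity giving the exponent).
  N_0 = 4
  N_1 = 4 + 4 = 8
So there are 8 ground terms available for substitution.
The variable y ranges independently over the available ground terms, and distinct assignments produce distinct instances.
Number of ground instances = 8.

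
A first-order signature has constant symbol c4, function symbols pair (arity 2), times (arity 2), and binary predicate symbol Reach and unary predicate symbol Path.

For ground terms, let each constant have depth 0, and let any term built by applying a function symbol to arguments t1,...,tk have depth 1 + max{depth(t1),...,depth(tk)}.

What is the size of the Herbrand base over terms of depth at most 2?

First count ground terms of depth ≤ 2.
Let N_k count ground terms of depth at most k. Each non-constant term of depth ≤ k is some function symbol applied to depth-≤(k−1) arguments, giving N_k = 1 + N_{k-1}^2 + N_{k-1}^2.
N_0 = 1
N_1 = 1 + 1^2 + 1^2 = 3
N_2 = 1 + 3^2 + 3^2 = 19
So |H| = 19.
A ground atom is a predicate applied to a tuple of terms from H, so the count is the sum over predicates of |H|^arity:
  Reach: 19^2 = 361;  Path: 19
Total ground atoms: 361 + 19 = 380.

380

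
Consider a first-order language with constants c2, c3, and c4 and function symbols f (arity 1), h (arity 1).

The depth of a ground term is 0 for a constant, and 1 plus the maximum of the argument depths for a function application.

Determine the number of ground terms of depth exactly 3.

24

Let N_k count ground terms of depth at most k. Each non-constant term of depth ≤ k is some function symbol applied to depth-≤(k−1) arguments, giving N_k = 3 + N_{k-1} + N_{k-1}.
N_0 = 3
N_1 = 3 + 3 + 3 = 9
N_2 = 3 + 9 + 9 = 21
N_3 = 3 + 21 + 21 = 45
Terms of depth exactly 3: N_3 − N_2 = 45 − 21 = 24.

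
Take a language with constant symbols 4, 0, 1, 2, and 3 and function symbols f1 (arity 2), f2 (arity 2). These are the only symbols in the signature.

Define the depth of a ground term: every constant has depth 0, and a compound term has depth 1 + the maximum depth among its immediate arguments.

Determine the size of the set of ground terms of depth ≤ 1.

55

If N_k denotes the number of depth-≤k ground terms, the 5 constants give N_0 = 5, and each function symbol of arity r contributes N_{k-1}^r new terms at level k: N_k = 5 + N_{k-1}^2 + N_{k-1}^2.
N_0 = 5
N_1 = 5 + 5^2 + 5^2 = 55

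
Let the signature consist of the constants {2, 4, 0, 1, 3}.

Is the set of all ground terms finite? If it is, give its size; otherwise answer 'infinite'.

5

There are no function symbols, so every ground term is one of the 5 constants.
The Herbrand universe is {2, 4, 0, 1, 3}, which is finite with 5 elements.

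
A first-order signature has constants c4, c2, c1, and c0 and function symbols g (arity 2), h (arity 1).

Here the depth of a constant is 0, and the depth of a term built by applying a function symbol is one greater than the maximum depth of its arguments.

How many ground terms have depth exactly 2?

580

Write N_k for the number of ground terms of depth ≤ k. A term of depth ≤ k is either a constant or a function symbol applied to arguments of depth ≤ k−1, so N_k = 4 + N_{k-1}^2 + N_{k-1}.
N_0 = 4
N_1 = 4 + 4^2 + 4 = 24
N_2 = 4 + 24^2 + 24 = 604
Terms of depth exactly 2: N_2 − N_1 = 604 − 24 = 580.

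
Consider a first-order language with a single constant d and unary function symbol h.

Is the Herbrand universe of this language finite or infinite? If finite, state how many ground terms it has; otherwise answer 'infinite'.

The signature has at least one function symbol (h, arity 1) and at least one constant (d).
Iterating h gives infinitely many distinct ground terms: d, h(d), h(h(d)), ...
So the Herbrand universe is infinite.

infinite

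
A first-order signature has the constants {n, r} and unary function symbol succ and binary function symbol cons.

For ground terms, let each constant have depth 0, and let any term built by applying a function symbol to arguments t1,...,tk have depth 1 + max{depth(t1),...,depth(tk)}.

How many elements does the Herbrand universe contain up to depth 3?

5552

Write N_k for the number of ground terms of depth ≤ k. A term of depth ≤ k is either a constant or a function symbol applied to arguments of depth ≤ k−1, so N_k = 2 + N_{k-1} + N_{k-1}^2.
N_0 = 2
N_1 = 2 + 2 + 2^2 = 8
N_2 = 2 + 8 + 8^2 = 74
N_3 = 2 + 74 + 74^2 = 5552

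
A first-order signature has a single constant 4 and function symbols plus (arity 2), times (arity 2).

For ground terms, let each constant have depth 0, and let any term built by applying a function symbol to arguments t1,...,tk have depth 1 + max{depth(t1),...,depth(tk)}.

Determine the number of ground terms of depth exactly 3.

704

Count level by level. With function symbols plus/2, times/2, the terms of depth ≤ k are the 1 constant together with each function applied to depth-≤(k−1) tuples, so N_k = 1 + N_{k-1}^2 + N_{k-1}^2.
N_0 = 1
N_1 = 1 + 1^2 + 1^2 = 3
N_2 = 1 + 3^2 + 3^2 = 19
N_3 = 1 + 19^2 + 19^2 = 723
Terms of depth exactly 3: N_3 − N_2 = 723 − 19 = 704.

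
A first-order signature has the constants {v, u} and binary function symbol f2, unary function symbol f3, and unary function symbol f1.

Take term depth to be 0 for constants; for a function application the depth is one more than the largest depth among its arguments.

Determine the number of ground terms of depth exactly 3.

15008

Write N_k for the number of ground terms of depth ≤ k. A term of depth ≤ k is either a constant or a function symbol applied to arguments of depth ≤ k−1, so N_k = 2 + N_{k-1}^2 + N_{k-1} + N_{k-1}.
N_0 = 2
N_1 = 2 + 2^2 + 2 + 2 = 10
N_2 = 2 + 10^2 + 10 + 10 = 122
N_3 = 2 + 122^2 + 122 + 122 = 15130
Terms of depth exactly 3: N_3 − N_2 = 15130 − 122 = 15008.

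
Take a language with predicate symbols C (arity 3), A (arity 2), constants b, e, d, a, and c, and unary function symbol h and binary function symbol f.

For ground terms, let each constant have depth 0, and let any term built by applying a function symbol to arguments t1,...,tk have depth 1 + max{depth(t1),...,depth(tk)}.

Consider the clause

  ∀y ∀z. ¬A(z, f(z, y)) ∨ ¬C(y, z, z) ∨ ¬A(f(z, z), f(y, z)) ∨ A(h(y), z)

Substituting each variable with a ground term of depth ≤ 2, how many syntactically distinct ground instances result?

Ground terms of depth ≤ 2:
  Count level by level. With function symbols h/1, f/2, the terms of depth ≤ k are the 5 constants together with each function applied to depth-≤(k−1) tuples, so N_k = 5 + N_{k-1} + N_{k-1}^2.
  N_0 = 5
  N_1 = 5 + 5 + 5^2 = 35
  N_2 = 5 + 35 + 35^2 = 1265
So there are 1265 ground terms available for substitution.
Each of y, z ranges independently over the available ground terms, and distinct assignments produce distinct instances.
Number of ground instances = 1265^2 = 1600225.

1600225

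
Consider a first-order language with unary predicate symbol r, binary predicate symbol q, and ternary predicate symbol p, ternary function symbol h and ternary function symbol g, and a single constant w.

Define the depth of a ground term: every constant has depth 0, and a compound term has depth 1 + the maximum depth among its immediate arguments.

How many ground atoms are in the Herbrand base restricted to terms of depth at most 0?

First count ground terms of depth ≤ 0.
Write N_k for the number of ground terms of depth ≤ k. A term of depth ≤ k is either a constant or a function symbol applied to arguments of depth ≤ k−1, so N_k = 1 + N_{k-1}^3 + N_{k-1}^3.
N_0 = 1
So |H| = 1.
Each predicate of arity r yields |H|^r ground atoms (one per choice of an r-tuple from H):
  r: 1;  q: 1^2 = 1;  p: 1^3 = 1
Total ground atoms: 1 + 1 + 1 = 3.

3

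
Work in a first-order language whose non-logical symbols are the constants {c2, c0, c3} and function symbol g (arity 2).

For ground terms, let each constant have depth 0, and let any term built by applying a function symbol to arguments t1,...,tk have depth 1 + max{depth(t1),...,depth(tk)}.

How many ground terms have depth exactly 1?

If N_k denotes the number of depth-≤k ground terms, the 3 constants give N_0 = 3, and each function symbol of arity r contributes N_{k-1}^r new terms at level k: N_k = 3 + N_{k-1}^2.
N_0 = 3
N_1 = 3 + 3^2 = 12
Terms of depth exactly 1: N_1 − N_0 = 12 − 3 = 9.

9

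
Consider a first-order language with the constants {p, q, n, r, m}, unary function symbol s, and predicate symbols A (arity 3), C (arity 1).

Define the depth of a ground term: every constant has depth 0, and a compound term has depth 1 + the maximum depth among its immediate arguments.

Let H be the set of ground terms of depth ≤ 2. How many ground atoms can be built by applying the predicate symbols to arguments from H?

First count ground terms of depth ≤ 2.
Write N_k for the number of ground terms of depth ≤ k. A term of depth ≤ k is either a constant or a function symbol applied to arguments of depth ≤ k−1, so N_k = 5 + N_{k-1}.
N_0 = 5
N_1 = 5 + 5 = 10
N_2 = 5 + 10 = 15
So |H| = 15.
Ground atoms are formed by filling each argument slot of a predicate with a term from H, so an r-ary predicate gives |H|^r atoms:
  A: 15^3 = 3375;  C: 15
Total ground atoms: 3375 + 15 = 3390.

3390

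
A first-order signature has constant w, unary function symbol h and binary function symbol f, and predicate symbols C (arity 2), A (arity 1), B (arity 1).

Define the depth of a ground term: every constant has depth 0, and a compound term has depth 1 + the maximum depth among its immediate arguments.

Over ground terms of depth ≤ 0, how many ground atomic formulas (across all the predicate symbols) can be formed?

First count ground terms of depth ≤ 0.
Write N_k for the number of ground terms of depth ≤ k. A term of depth ≤ k is either a constant or a function symbol applied to arguments of depth ≤ k−1, so N_k = 1 + N_{k-1} + N_{k-1}^2.
N_0 = 1
Explicitly: w.
So |H| = 1.
For each predicate symbol, the number of ground atoms is |H| raised to its arity; summing:
  C: 1^2 = 1;  A: 1;  B: 1
Total ground atoms: 1 + 1 + 1 = 3.

3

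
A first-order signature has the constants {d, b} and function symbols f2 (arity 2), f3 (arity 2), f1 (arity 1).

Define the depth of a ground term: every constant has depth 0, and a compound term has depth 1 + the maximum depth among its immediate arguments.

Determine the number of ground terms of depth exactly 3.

Let N_k = |{terms of depth ≤ k}|. Then N_0 = 2 and N_k = 2 + N_{k-1}^2 + N_{k-1}^2 + N_{k-1} for k ≥ 1 (one summand per function symbol, arity giving the exponent).
N_0 = 2
N_1 = 2 + 2^2 + 2^2 + 2 = 12
N_2 = 2 + 12^2 + 12^2 + 12 = 302
N_3 = 2 + 302^2 + 302^2 + 302 = 182712
Terms of depth exactly 3: N_3 − N_2 = 182712 − 302 = 182410.

182410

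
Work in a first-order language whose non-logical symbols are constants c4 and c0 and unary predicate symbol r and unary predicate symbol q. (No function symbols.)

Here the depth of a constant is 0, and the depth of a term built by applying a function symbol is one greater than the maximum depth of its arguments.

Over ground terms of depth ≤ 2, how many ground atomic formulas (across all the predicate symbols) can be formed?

4

First count ground terms of depth ≤ 2.
With no function symbols every ground term is a constant, so there are exactly 2 ground terms at every depth bound.
N_0 = 2
N_1 = 2
N_2 = 2
Explicitly: c4, c0.
So |H| = 2.
Ground atoms are formed by filling each argument slot of a predicate with a term from H, so an r-ary predicate gives |H|^r atoms:
  r: 2;  q: 2
Total ground atoms: 2 + 2 = 4.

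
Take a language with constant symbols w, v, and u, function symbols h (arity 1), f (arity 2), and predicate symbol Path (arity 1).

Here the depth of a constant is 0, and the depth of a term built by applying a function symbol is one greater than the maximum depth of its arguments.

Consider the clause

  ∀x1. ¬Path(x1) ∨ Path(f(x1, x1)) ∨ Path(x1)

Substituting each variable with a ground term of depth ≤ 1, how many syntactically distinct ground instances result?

Ground terms of depth ≤ 1:
  Write N_k for the number of ground terms of depth ≤ k. A term of depth ≤ k is either a constant or a function symbol applied to arguments of depth ≤ k−1, so N_k = 3 + N_{k-1} + N_{k-1}^2.
  N_0 = 3
  N_1 = 3 + 3 + 3^2 = 15
So there are 15 ground terms available for substitution.
There is 1 variable to instantiate (x1),  occurring in at least one literal, so different choices give different ground instances.
Number of ground instances = 15.

15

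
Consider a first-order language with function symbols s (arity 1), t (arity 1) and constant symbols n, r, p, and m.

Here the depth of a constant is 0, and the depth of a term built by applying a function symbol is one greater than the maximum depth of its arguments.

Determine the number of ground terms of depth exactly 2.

Count level by level. With function symbols s/1, t/1, the terms of depth ≤ k are the 4 constants together with each function applied to depth-≤(k−1) tuples, so N_k = 4 + N_{k-1} + N_{k-1}.
N_0 = 4
N_1 = 4 + 4 + 4 = 12
N_2 = 4 + 12 + 12 = 28
Terms of depth exactly 2: N_2 − N_1 = 28 − 12 = 16.

16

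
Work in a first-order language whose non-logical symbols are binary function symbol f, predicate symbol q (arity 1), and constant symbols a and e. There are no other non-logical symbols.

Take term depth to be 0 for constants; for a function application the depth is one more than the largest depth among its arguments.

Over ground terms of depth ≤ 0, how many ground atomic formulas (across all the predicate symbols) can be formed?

2

First count ground terms of depth ≤ 0.
Write N_k for the number of ground terms of depth ≤ k. A term of depth ≤ k is either a constant or a function symbol applied to arguments of depth ≤ k−1, so N_k = 2 + N_{k-1}^2.
N_0 = 2
So |H| = 2.
Each predicate of arity r yields |H|^r ground atoms (one per choice of an r-tuple from H):
  q: 2
Total ground atoms: 2.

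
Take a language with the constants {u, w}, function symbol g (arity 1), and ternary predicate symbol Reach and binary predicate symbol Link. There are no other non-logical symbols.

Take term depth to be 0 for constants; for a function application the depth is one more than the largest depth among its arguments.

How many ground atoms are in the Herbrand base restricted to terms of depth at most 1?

80

First count ground terms of depth ≤ 1.
If N_k denotes the number of depth-≤k ground terms, the 2 constants give N_0 = 2, and each function symbol of arity r contributes N_{k-1}^r new terms at level k: N_k = 2 + N_{k-1}.
N_0 = 2
N_1 = 2 + 2 = 4
So |H| = 4.
Ground atoms are formed by filling each argument slot of a predicate with a term from H, so an r-ary predicate gives |H|^r atoms:
  Reach: 4^3 = 64;  Link: 4^2 = 16
Total ground atoms: 64 + 16 = 80.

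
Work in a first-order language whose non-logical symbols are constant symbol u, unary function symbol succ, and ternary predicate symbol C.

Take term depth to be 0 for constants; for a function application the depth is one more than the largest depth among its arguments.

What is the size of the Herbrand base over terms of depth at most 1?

8

First count ground terms of depth ≤ 1.
Let N_k count ground terms of depth at most k. Each non-constant term of depth ≤ k is some function symbol applied to depth-≤(k−1) arguments, giving N_k = 1 + N_{k-1}.
N_0 = 1
N_1 = 1 + 1 = 2
So |H| = 2.
For each predicate symbol, the number of ground atoms is |H| raised to its arity; summing:
  C: 2^3 = 8
Total ground atoms: 8.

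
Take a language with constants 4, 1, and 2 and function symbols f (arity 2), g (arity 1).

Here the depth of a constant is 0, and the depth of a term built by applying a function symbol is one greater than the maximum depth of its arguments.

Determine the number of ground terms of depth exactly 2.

228

Count level by level. With function symbols f/2, g/1, the terms of depth ≤ k are the 3 constants together with each function applied to depth-≤(k−1) tuples, so N_k = 3 + N_{k-1}^2 + N_{k-1}.
N_0 = 3
N_1 = 3 + 3^2 + 3 = 15
N_2 = 3 + 15^2 + 15 = 243
Terms of depth exactly 2: N_2 − N_1 = 243 − 15 = 228.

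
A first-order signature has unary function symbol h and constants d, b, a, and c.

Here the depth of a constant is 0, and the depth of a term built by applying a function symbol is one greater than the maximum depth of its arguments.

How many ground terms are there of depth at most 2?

Write N_k for the number of ground terms of depth ≤ k. A term of depth ≤ k is either a constant or a function symbol applied to arguments of depth ≤ k−1, so N_k = 4 + N_{k-1}.
N_0 = 4
N_1 = 4 + 4 = 8
N_2 = 4 + 8 = 12

12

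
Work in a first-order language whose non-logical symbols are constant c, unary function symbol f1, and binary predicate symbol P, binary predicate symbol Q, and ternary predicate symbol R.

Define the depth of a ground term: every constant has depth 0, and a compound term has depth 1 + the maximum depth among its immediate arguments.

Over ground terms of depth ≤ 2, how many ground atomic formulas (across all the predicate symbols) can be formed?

45

First count ground terms of depth ≤ 2.
Count level by level. With function symbols f1/1, the terms of depth ≤ k are the 1 constant together with each function applied to depth-≤(k−1) tuples, so N_k = 1 + N_{k-1}.
N_0 = 1
N_1 = 1 + 1 = 2
N_2 = 1 + 2 = 3
So |H| = 3.
For each predicate symbol, the number of ground atoms is |H| raised to its arity; summing:
  P: 3^2 = 9;  Q: 3^2 = 9;  R: 3^3 = 27
Total ground atoms: 9 + 9 + 27 = 45.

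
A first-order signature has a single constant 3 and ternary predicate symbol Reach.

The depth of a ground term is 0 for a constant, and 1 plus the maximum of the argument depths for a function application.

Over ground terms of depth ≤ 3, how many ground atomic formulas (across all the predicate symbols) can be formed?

1

First count ground terms of depth ≤ 3.
With no function symbols every ground term is a constant, so there is exactly 1 ground term at every depth bound.
N_0 = 1
N_1 = 1
N_2 = 1
N_3 = 1
Explicitly: 3.
So |H| = 1.
Each predicate of arity r yields |H|^r ground atoms (one per choice of an r-tuple from H):
  Reach: 1^3 = 1
Total ground atoms: 1.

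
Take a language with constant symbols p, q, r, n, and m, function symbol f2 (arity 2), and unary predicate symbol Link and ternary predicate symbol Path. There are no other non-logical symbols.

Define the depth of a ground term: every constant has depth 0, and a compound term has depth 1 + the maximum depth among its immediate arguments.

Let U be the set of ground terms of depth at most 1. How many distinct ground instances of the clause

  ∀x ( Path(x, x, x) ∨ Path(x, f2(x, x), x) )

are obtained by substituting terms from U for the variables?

Ground terms of depth ≤ 1:
  Let N_k = |{terms of depth ≤ k}|. Then N_0 = 5 and N_k = 5 + N_{k-1}^2 for k ≥ 1 (one summand per function symbol, arity giving the exponent).
  N_0 = 5
  N_1 = 5 + 5^2 = 30
So there are 30 ground terms available for substitution.
The body mentions the single quantified variable x; since ground terms form a free algebra, no two substitutions collapse to the same formula.
Number of ground instances = 30.

30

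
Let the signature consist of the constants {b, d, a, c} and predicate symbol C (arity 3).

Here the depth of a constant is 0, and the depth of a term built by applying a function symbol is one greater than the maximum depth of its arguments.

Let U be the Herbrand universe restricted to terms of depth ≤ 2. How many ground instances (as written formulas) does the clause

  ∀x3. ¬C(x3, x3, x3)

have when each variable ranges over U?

Ground terms of depth ≤ 2:
  With no function symbols every ground term is a constant, so there are exactly 4 ground terms at every depth bound.
  N_0 = 4
  N_1 = 4
  N_2 = 4
So there are 4 ground terms available for substitution.
The variable x3 ranges independently over the available ground terms, and distinct assignments produce distinct instances.
Number of ground instances = 4.

4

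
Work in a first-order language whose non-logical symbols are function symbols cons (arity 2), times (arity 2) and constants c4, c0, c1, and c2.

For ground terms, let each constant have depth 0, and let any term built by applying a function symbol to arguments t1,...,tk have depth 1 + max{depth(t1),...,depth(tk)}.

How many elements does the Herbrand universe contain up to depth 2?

Let N_k count ground terms of depth at most k. Each non-constant term of depth ≤ k is some function symbol applied to depth-≤(k−1) arguments, giving N_k = 4 + N_{k-1}^2 + N_{k-1}^2.
N_0 = 4
N_1 = 4 + 4^2 + 4^2 = 36
N_2 = 4 + 36^2 + 36^2 = 2596

2596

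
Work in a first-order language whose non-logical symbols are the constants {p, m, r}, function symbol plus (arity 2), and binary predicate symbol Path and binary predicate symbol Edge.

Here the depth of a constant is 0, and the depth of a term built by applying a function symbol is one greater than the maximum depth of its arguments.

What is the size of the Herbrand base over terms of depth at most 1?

First count ground terms of depth ≤ 1.
Let N_k = |{terms of depth ≤ k}|. Then N_0 = 3 and N_k = 3 + N_{k-1}^2 for k ≥ 1 (one summand per function symbol, arity giving the exponent).
N_0 = 3
N_1 = 3 + 3^2 = 12
Explicitly: p, m, r, plus(p, p), plus(p, m), plus(p, r), plus(m, p), plus(m, m), plus(m, r), plus(r, p), plus(r, m), plus(r, r).
So |H| = 12.
A ground atom is a predicate applied to a tuple of terms from H, so the count is the sum over predicates of |H|^arity:
  Path: 12^2 = 144;  Edge: 12^2 = 144
Total ground atoms: 144 + 144 = 288.

288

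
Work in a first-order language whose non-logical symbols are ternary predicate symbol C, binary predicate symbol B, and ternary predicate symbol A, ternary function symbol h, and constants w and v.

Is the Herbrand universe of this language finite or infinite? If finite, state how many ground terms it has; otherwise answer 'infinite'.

The signature has at least one function symbol (h, arity 3) and at least one constant (w).
Iterating h gives infinitely many distinct ground terms: w, h(w, w, w), h(h(w, w, w), h(w, w, w), h(w, w, w)), ...
So the Herbrand universe is infinite.

infinite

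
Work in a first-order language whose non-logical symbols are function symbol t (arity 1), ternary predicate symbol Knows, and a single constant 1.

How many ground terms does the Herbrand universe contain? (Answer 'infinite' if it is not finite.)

The signature has at least one function symbol (t, arity 1) and at least one constant (1).
Iterating t gives infinitely many distinct ground terms: 1, t(1), t(t(1)), ...
So the Herbrand universe is infinite.

infinite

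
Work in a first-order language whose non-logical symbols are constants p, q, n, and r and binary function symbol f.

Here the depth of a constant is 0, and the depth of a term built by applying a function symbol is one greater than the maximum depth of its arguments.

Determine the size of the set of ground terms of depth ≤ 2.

404

Let N_k = |{terms of depth ≤ k}|. Then N_0 = 4 and N_k = 4 + N_{k-1}^2 for k ≥ 1 (one summand per function symbol, arity giving the exponent).
N_0 = 4
N_1 = 4 + 4^2 = 20
N_2 = 4 + 20^2 = 404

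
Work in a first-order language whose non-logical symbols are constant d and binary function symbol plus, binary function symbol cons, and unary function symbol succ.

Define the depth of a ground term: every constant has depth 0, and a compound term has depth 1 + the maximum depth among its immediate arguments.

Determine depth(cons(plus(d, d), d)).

depth(plus(d, d)) = 1 + max(0, 0) = 1
depth(cons(plus(d, d), d)) = 1 + max(1, 0) = 2

2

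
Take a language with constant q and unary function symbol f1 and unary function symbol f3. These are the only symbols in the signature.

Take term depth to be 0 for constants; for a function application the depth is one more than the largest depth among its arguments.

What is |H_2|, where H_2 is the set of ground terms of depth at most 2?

7

Let N_k count ground terms of depth at most k. Each non-constant term of depth ≤ k is some function symbol applied to depth-≤(k−1) arguments, giving N_k = 1 + N_{k-1} + N_{k-1}.
N_0 = 1
N_1 = 1 + 1 + 1 = 3
N_2 = 1 + 3 + 3 = 7
Explicitly: q, f1(q), f1(f1(q)), f1(f3(q)), f3(q), f3(f1(q)), f3(f3(q)).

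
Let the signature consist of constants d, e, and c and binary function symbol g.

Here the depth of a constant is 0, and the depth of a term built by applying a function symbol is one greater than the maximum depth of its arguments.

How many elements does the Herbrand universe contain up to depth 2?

147

If N_k denotes the number of depth-≤k ground terms, the 3 constants give N_0 = 3, and each function symbol of arity r contributes N_{k-1}^r new terms at level k: N_k = 3 + N_{k-1}^2.
N_0 = 3
N_1 = 3 + 3^2 = 12
N_2 = 3 + 12^2 = 147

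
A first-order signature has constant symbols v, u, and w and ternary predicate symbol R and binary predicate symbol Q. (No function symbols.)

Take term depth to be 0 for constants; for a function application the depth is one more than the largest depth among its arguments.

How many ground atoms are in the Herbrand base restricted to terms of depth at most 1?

36

First count ground terms of depth ≤ 1.
With no function symbols every ground term is a constant, so there are exactly 3 ground terms at every depth bound.
N_0 = 3
N_1 = 3
Explicitly: v, u, w.
So |H| = 3.
For each predicate symbol, the number of ground atoms is |H| raised to its arity; summing:
  R: 3^3 = 27;  Q: 3^2 = 9
Total ground atoms: 27 + 9 = 36.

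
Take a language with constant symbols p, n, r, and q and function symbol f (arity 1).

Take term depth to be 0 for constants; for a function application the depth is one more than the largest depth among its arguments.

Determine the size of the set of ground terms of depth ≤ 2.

Count level by level. With function symbols f/1, the terms of depth ≤ k are the 4 constants together with each function applied to depth-≤(k−1) tuples, so N_k = 4 + N_{k-1}.
N_0 = 4
N_1 = 4 + 4 = 8
N_2 = 4 + 8 = 12
Explicitly: p, n, r, q, f(p), f(n), f(r), f(q), f(f(p)), f(f(n)), f(f(r)), f(f(q)).

12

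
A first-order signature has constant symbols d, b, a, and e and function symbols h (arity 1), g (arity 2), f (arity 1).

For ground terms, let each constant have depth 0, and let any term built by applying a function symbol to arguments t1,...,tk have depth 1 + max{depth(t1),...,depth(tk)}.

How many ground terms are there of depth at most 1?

28

Let N_k count ground terms of depth at most k. Each non-constant term of depth ≤ k is some function symbol applied to depth-≤(k−1) arguments, giving N_k = 4 + N_{k-1} + N_{k-1}^2 + N_{k-1}.
N_0 = 4
N_1 = 4 + 4 + 4^2 + 4 = 28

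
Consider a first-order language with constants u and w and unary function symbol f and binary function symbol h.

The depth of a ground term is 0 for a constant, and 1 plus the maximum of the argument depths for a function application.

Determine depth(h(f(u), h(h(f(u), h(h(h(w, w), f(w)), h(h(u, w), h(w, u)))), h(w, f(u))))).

6

depth(f(u)) = 1 + depth(u) = 1 + 0 = 1
depth(h(w, w)) = 1 + max(0, 0) = 1
depth(f(w)) = 1 + depth(w) = 1 + 0 = 1
depth(h(h(w, w), f(w))) = 1 + max(1, 1) = 2
depth(h(u, w)) = 1 + max(0, 0) = 1
depth(h(w, u)) = 1 + max(0, 0) = 1
depth(h(h(u, w), h(w, u))) = 1 + max(1, 1) = 2
depth(h(h(h(w, w), f(w)), h(h(u, w), h(w, u)))) = 1 + max(2, 2) = 3
depth(h(f(u), h(h(h(w, w), f(w)), h(h(u, w), h(w, u))))) = 1 + max(1, 3) = 4
depth(h(w, f(u))) = 1 + max(0, 1) = 2
depth(h(h(f(u), h(h(h(w, w), f(w)), h(h(u, w), h(w, u)))), h(w, f(u)))) = 1 + max(4, 2) = 5
depth(h(f(u), h(h(f(u), h(h(h(w, w), f(w)), h(h(u, w), h(w, u)))), h(w, f(u))))) = 1 + max(1, 5) = 6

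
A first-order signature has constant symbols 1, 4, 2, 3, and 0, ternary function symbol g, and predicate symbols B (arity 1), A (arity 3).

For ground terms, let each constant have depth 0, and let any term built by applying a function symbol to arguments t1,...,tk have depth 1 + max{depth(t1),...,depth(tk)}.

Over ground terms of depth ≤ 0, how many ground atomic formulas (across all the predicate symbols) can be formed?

First count ground terms of depth ≤ 0.
Count level by level. With function symbols g/3, the terms of depth ≤ k are the 5 constants together with each function applied to depth-≤(k−1) tuples, so N_k = 5 + N_{k-1}^3.
N_0 = 5
So |H| = 5.
A ground atom is a predicate applied to a tuple of terms from H, so the count is the sum over predicates of |H|^arity:
  B: 5;  A: 5^3 = 125
Total ground atoms: 5 + 125 = 130.

130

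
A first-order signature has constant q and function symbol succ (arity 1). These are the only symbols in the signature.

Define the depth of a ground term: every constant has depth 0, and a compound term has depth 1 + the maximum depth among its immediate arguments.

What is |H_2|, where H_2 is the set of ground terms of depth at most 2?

Let N_k = |{terms of depth ≤ k}|. Then N_0 = 1 and N_k = 1 + N_{k-1} for k ≥ 1 (one summand per function symbol, arity giving the exponent).
N_0 = 1
N_1 = 1 + 1 = 2
N_2 = 1 + 2 = 3

3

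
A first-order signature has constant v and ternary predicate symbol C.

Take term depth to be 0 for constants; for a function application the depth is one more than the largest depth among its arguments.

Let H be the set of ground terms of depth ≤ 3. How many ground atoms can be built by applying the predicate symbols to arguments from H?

1

First count ground terms of depth ≤ 3.
With no function symbols every ground term is a constant, so there is exactly 1 ground term at every depth bound.
N_0 = 1
N_1 = 1
N_2 = 1
N_3 = 1
So |H| = 1.
Each predicate of arity r yields |H|^r ground atoms (one per choice of an r-tuple from H):
  C: 1^3 = 1
Total ground atoms: 1.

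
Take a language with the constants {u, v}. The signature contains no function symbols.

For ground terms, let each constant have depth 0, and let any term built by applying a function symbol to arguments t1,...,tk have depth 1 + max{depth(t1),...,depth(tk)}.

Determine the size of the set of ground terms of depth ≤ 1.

With no function symbols every ground term is a constant, so there are exactly 2 ground terms at every depth bound.
N_0 = 2
N_1 = 2
Explicitly: u, v.

2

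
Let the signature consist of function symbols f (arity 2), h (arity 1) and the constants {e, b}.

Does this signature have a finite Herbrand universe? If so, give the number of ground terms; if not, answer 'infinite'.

infinite

The signature has at least one function symbol (f, arity 2) and at least one constant (e).
Iterating f gives infinitely many distinct ground terms: e, f(e, e), f(f(e, e), f(e, e)), ...
So the Herbrand universe is infinite.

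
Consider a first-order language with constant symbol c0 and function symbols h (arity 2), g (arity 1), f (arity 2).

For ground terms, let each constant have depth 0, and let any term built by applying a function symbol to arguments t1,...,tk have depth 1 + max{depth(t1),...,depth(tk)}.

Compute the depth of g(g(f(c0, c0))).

3

depth(f(c0, c0)) = 1 + max(0, 0) = 1
depth(g(f(c0, c0))) = 1 + depth(f(c0, c0)) = 1 + 1 = 2
depth(g(g(f(c0, c0)))) = 1 + depth(g(f(c0, c0))) = 1 + 2 = 3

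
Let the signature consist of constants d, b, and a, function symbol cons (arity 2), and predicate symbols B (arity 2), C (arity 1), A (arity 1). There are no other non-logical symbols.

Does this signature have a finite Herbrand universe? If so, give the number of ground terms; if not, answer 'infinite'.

infinite

The signature has at least one function symbol (cons, arity 2) and at least one constant (d).
Iterating cons gives infinitely many distinct ground terms: d, cons(d, d), cons(cons(d, d), cons(d, d)), ...
So the Herbrand universe is infinite.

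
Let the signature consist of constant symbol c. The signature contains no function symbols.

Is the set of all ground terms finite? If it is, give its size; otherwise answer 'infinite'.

1

There are no function symbols, so the only ground term is the single constant.
The Herbrand universe is {c}, finite with 1 element.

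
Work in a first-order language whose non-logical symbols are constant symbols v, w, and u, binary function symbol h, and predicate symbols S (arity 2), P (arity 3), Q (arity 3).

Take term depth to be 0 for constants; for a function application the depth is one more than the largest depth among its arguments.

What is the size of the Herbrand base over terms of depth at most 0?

First count ground terms of depth ≤ 0.
Let N_k = |{terms of depth ≤ k}|. Then N_0 = 3 and N_k = 3 + N_{k-1}^2 for k ≥ 1 (one summand per function symbol, arity giving the exponent).
N_0 = 3
So |H| = 3.
Ground atoms are formed by filling each argument slot of a predicate with a term from H, so an r-ary predicate gives |H|^r atoms:
  S: 3^2 = 9;  P: 3^3 = 27;  Q: 3^3 = 27
Total ground atoms: 9 + 27 + 27 = 63.

63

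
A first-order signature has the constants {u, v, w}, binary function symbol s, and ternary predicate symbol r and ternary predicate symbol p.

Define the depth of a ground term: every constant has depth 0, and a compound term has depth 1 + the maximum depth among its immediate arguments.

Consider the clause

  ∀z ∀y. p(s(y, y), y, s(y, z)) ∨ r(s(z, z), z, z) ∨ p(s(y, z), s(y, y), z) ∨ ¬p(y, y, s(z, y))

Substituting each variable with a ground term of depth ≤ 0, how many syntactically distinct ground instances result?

9

Ground terms of depth ≤ 0:
  If N_k denotes the number of depth-≤k ground terms, the 3 constants give N_0 = 3, and each function symbol of arity r contributes N_{k-1}^r new terms at level k: N_k = 3 + N_{k-1}^2.
  N_0 = 3
  Explicitly: u, v, w.
So there are 3 ground terms available for substitution.
Each of z, y ranges independently over the available ground terms, and distinct assignments produce distinct instances.
Number of ground instances = 3^2 = 9.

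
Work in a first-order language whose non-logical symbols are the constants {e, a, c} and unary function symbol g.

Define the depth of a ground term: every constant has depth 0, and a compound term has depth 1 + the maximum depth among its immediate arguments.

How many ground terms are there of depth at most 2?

9

If N_k denotes the number of depth-≤k ground terms, the 3 constants give N_0 = 3, and each function symbol of arity r contributes N_{k-1}^r new terms at level k: N_k = 3 + N_{k-1}.
N_0 = 3
N_1 = 3 + 3 = 6
N_2 = 3 + 6 = 9
Explicitly: e, a, c, g(e), g(a), g(c), g(g(e)), g(g(a)), g(g(c)).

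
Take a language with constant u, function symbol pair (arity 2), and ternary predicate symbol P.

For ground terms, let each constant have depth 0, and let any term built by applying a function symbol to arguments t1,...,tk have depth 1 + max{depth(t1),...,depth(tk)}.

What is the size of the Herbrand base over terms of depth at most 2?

125

First count ground terms of depth ≤ 2.
Let N_k count ground terms of depth at most k. Each non-constant term of depth ≤ k is some function symbol applied to depth-≤(k−1) arguments, giving N_k = 1 + N_{k-1}^2.
N_0 = 1
N_1 = 1 + 1^2 = 2
N_2 = 1 + 2^2 = 5
So |H| = 5.
Each predicate of arity r yields |H|^r ground atoms (one per choice of an r-tuple from H):
  P: 5^3 = 125
Total ground atoms: 125.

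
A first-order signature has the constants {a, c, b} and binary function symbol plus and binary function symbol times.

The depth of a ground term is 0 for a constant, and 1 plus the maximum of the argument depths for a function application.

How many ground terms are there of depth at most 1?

If N_k denotes the number of depth-≤k ground terms, the 3 constants give N_0 = 3, and each function symbol of arity r contributes N_{k-1}^r new terms at level k: N_k = 3 + N_{k-1}^2 + N_{k-1}^2.
N_0 = 3
N_1 = 3 + 3^2 + 3^2 = 21

21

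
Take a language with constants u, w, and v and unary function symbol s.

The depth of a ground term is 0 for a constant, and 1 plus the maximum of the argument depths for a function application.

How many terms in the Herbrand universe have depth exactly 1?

Let N_k = |{terms of depth ≤ k}|. Then N_0 = 3 and N_k = 3 + N_{k-1} for k ≥ 1 (one summand per function symbol, arity giving the exponent).
N_0 = 3
N_1 = 3 + 3 = 6
Terms of depth exactly 1: N_1 − N_0 = 6 − 3 = 3.

3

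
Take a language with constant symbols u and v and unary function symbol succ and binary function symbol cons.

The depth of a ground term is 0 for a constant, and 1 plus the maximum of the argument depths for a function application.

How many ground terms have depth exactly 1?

Let N_k count ground terms of depth at most k. Each non-constant term of depth ≤ k is some function symbol applied to depth-≤(k−1) arguments, giving N_k = 2 + N_{k-1} + N_{k-1}^2.
N_0 = 2
N_1 = 2 + 2 + 2^2 = 8
Terms of depth exactly 1: N_1 − N_0 = 8 − 2 = 6.

6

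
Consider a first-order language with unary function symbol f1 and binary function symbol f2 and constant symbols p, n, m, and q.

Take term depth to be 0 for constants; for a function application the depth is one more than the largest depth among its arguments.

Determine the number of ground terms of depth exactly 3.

364820

If N_k denotes the number of depth-≤k ground terms, the 4 constants give N_0 = 4, and each function symbol of arity r contributes N_{k-1}^r new terms at level k: N_k = 4 + N_{k-1} + N_{k-1}^2.
N_0 = 4
N_1 = 4 + 4 + 4^2 = 24
N_2 = 4 + 24 + 24^2 = 604
N_3 = 4 + 604 + 604^2 = 365424
Terms of depth exactly 3: N_3 − N_2 = 365424 − 604 = 364820.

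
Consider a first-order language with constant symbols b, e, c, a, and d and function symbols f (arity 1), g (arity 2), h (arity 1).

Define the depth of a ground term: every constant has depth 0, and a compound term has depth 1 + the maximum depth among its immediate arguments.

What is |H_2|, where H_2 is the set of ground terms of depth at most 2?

1685

Let N_k = |{terms of depth ≤ k}|. Then N_0 = 5 and N_k = 5 + N_{k-1} + N_{k-1}^2 + N_{k-1} for k ≥ 1 (one summand per function symbol, arity giving the exponent).
N_0 = 5
N_1 = 5 + 5 + 5^2 + 5 = 40
N_2 = 5 + 40 + 40^2 + 40 = 1685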